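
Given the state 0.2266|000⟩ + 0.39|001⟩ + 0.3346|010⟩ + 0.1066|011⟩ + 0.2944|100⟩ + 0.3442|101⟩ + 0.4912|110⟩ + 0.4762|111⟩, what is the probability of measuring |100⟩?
0.08667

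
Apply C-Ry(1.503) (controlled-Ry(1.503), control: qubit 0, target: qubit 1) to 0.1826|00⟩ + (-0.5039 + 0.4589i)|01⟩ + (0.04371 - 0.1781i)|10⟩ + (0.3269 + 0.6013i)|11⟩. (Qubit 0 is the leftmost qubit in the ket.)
0.1826|00⟩ + (-0.5039 + 0.4589i)|01⟩ + (-0.1912 - 0.5407i)|10⟩ + (0.2687 + 0.3178i)|11⟩

C-Ry(1.503) leaves the control-|0⟩ kets |00⟩, |01⟩ unchanged and applies Ry(1.503) to qubit 1 on the control-|1⟩ pair (|10⟩, |11⟩).
Ry(1.503) = [[cos(θ/2), −sin(θ/2)], [sin(θ/2), cos(θ/2)]]; θ = 1.503, cos(θ/2) ≈ 0.730666, sin(θ/2) ≈ 0.682736.
With a = amp(|10⟩) = (0.04371 - 0.1781i) and b = amp(|11⟩) = (0.3269 + 0.6013i):
new amp(|10⟩) = (0.730666)·a + (-0.682736)·b = (-0.1912 - 0.5407i)
new amp(|11⟩) = (0.682736)·a + (0.730666)·b = (0.2687 + 0.3178i)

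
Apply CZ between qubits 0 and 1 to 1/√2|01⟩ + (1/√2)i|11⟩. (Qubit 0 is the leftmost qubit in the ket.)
1/√2|01⟩ - (1/√2)i|11⟩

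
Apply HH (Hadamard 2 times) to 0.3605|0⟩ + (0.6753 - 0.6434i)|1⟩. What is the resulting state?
0.3605|0⟩ + (0.6753 - 0.6434i)|1⟩

H² = I, so an even number of Hadamards cancels: H^2 = I and the state is unchanged.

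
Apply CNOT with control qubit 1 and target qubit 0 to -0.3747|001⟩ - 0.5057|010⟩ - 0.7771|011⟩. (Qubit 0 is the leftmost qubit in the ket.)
-0.3747|001⟩ - 0.5057|110⟩ - 0.7771|111⟩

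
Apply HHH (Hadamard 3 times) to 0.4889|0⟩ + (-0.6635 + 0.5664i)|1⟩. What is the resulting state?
(-0.1235 + 0.4005i)|0⟩ + (0.8149 - 0.4005i)|1⟩

H² = I, so H^3 = H: a single Hadamard. With (a, b) = (0.4889, (-0.6635 + 0.5664i)), H gives ((a + b)/√2, (a − b)/√2) = ((-0.1235 + 0.4005i), (0.8149 - 0.4005i)).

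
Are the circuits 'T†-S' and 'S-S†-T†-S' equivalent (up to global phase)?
Yes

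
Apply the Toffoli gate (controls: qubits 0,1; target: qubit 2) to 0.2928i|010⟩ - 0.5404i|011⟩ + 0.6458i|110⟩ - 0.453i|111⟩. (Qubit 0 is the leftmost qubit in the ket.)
0.2928i|010⟩ - 0.5404i|011⟩ - 0.453i|110⟩ + 0.6458i|111⟩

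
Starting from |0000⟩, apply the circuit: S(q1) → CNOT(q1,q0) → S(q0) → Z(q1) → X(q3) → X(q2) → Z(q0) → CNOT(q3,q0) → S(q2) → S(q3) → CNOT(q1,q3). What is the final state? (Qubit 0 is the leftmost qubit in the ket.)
-|1011⟩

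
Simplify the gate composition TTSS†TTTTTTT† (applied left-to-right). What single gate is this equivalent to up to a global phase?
T†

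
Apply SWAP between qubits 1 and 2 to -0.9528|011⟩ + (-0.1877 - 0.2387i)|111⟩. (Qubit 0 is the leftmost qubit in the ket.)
-0.9528|011⟩ + (-0.1877 - 0.2387i)|111⟩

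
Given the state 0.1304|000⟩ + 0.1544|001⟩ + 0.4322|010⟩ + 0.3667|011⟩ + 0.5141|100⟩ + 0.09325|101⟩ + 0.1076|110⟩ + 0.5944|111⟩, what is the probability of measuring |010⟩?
0.1868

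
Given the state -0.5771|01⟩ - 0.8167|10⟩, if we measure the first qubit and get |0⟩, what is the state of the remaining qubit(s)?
-|1⟩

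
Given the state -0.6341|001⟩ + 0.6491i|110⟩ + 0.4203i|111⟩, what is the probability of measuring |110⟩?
0.4213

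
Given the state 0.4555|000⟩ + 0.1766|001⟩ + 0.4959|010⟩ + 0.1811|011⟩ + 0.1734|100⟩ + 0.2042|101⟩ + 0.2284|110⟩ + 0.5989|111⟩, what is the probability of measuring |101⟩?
0.0417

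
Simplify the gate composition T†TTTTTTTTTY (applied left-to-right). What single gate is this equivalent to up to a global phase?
Y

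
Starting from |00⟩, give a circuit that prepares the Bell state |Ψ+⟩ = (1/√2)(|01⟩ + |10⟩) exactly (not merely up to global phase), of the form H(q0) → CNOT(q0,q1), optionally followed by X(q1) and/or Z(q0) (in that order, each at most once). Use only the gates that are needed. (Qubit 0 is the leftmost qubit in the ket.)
H(q0) → CNOT(q0,q1) → X(q1)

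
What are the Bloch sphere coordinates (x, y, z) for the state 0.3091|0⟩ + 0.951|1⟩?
(0.5879, 0, -0.8089)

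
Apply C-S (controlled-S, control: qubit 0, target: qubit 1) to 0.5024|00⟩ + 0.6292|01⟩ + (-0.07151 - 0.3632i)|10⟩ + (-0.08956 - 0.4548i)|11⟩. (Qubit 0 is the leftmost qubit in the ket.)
0.5024|00⟩ + 0.6292|01⟩ + (-0.07151 - 0.3632i)|10⟩ + (0.4548 - 0.08956i)|11⟩

C-S leaves the control-|0⟩ kets |00⟩, |01⟩ unchanged and applies S to qubit 1 on the control-|1⟩ pair (|10⟩, |11⟩).
S = [[1, 0], [0, i]].
With a = amp(|10⟩) = (-0.07151 - 0.3632i) and b = amp(|11⟩) = (-0.08956 - 0.4548i):
new amp(|10⟩) = (1)·a = (-0.07151 - 0.3632i)
new amp(|11⟩) = (i)·b = (0.4548 - 0.08956i)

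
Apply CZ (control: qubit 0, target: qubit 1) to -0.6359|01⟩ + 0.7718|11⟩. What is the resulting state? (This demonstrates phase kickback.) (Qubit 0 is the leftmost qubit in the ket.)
-0.6359|01⟩ - 0.7718|11⟩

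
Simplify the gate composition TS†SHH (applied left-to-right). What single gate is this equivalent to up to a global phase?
T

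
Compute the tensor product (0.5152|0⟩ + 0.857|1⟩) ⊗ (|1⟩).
0.5152|01⟩ + 0.857|11⟩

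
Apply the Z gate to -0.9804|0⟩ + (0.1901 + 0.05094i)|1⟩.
-0.9804|0⟩ + (-0.1901 - 0.05094i)|1⟩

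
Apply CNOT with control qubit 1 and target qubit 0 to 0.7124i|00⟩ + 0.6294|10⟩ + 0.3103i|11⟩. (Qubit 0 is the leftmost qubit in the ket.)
0.7124i|00⟩ + 0.3103i|01⟩ + 0.6294|10⟩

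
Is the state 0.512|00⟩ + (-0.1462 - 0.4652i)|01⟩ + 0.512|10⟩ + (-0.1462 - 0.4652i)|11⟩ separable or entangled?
Separable

Writing the state as a|00⟩ + b|01⟩ + c|10⟩ + d|11⟩, it is a product state iff ad − bc = 0.
Here (a, b, c, d) = (0.512, (-0.1462 - 0.4652i), 0.512, (-0.1462 - 0.4652i)): ad − bc = (0.512)(-0.1462 - 0.4652i) − (-0.1462 - 0.4652i)(0.512) = 0, so the state is separable.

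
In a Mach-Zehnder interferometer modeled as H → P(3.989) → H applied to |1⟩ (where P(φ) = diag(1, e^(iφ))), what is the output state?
(0.831 + 0.3748i)|0⟩ + (0.169 - 0.3748i)|1⟩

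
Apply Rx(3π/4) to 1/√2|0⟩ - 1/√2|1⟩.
(0.2706 + 0.6533i)|0⟩ + (-0.2706 - 0.6533i)|1⟩

Rx(3π/4) = [[cos(θ/2), −i·sin(θ/2)], [−i·sin(θ/2), cos(θ/2)]]; θ = 3π/4, cos(θ/2) ≈ 0.382683, sin(θ/2) ≈ 0.92388.
With a = amp(|0⟩) = 1/√2 and b = amp(|1⟩) = -1/√2:
new amp(|0⟩) = (0.382683)·a + (-0.92388i)·b = (0.2706 + 0.6533i)
new amp(|1⟩) = (-0.92388i)·a + (0.382683)·b = (-0.2706 - 0.6533i)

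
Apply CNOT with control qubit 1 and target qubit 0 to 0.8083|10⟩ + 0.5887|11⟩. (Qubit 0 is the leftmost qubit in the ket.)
0.5887|01⟩ + 0.8083|10⟩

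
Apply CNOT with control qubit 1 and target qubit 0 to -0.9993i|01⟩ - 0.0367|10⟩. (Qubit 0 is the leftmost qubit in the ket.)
-0.0367|10⟩ - 0.9993i|11⟩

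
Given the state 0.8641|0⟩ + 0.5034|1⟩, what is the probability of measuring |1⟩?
0.2534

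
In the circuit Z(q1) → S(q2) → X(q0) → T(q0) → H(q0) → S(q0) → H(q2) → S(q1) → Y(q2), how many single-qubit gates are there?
9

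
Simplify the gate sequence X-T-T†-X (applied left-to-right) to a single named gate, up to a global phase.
I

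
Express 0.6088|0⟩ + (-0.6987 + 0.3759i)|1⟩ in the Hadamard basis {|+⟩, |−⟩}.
(-0.06357 + 0.2658i)|+⟩ + (0.9245 - 0.2658i)|−⟩

With |ψ⟩ = α|0⟩ + β|1⟩, the Hadamard-basis coefficients are ⟨+|ψ⟩ = (α + β)/√2 and ⟨−|ψ⟩ = (α − β)/√2.
Here α = 0.6088, β = (-0.6987 + 0.3759i): (α + β)/√2 = (-0.06357 + 0.2658i), (α − β)/√2 = (0.9245 - 0.2658i).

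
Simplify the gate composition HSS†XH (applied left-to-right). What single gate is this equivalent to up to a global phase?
Z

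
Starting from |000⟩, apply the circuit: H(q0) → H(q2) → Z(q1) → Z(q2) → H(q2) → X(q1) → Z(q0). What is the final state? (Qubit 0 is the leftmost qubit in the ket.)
1/√2|011⟩ - 1/√2|111⟩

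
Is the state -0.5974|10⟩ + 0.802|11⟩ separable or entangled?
Separable

Writing the state as a|00⟩ + b|01⟩ + c|10⟩ + d|11⟩, it is a product state iff ad − bc = 0.
Here (a, b, c, d) = (0, 0, -0.5974, 0.802): ad − bc = (0)(0.802) − (0)(-0.5974) = 0, so the state is separable.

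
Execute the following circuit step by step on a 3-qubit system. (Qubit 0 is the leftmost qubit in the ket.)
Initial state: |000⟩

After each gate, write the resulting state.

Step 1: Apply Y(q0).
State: i|100⟩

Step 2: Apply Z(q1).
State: i|100⟩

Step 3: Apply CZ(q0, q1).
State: i|100⟩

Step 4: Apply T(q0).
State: (-1/√2 + (1/√2)i)|100⟩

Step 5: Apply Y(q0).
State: (1/√2 + (1/√2)i)|000⟩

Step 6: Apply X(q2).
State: (1/√2 + (1/√2)i)|001⟩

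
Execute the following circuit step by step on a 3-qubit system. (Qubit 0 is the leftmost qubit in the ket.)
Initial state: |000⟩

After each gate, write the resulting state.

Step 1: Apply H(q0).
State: 1/√2|000⟩ + 1/√2|100⟩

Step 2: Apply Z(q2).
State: 1/√2|000⟩ + 1/√2|100⟩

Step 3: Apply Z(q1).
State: 1/√2|000⟩ + 1/√2|100⟩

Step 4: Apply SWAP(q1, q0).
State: 1/√2|000⟩ + 1/√2|010⟩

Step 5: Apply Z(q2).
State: 1/√2|000⟩ + 1/√2|010⟩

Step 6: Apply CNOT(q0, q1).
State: 1/√2|000⟩ + 1/√2|010⟩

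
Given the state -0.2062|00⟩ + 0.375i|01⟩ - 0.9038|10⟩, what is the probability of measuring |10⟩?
0.8169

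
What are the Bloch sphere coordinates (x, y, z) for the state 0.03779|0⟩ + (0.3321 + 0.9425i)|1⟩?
(0.0251, 0.07123, -0.9972)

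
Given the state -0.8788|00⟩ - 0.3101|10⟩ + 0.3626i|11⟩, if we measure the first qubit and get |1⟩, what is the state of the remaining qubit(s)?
-0.6499|0⟩ + 0.76i|1⟩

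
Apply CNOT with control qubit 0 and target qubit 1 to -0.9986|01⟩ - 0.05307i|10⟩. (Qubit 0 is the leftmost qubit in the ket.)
-0.9986|01⟩ - 0.05307i|11⟩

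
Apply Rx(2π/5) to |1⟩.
-0.5878i|0⟩ + 0.809|1⟩

Rx(2π/5) = [[cos(θ/2), −i·sin(θ/2)], [−i·sin(θ/2), cos(θ/2)]]; θ = 2π/5, cos(θ/2) ≈ 0.809017, sin(θ/2) ≈ 0.587785.
With a = amp(|0⟩) = 0 and b = amp(|1⟩) = 1:
new amp(|0⟩) = (0.809017)·a + (-0.587785i)·b = -0.5878i
new amp(|1⟩) = (-0.587785i)·a + (0.809017)·b = 0.809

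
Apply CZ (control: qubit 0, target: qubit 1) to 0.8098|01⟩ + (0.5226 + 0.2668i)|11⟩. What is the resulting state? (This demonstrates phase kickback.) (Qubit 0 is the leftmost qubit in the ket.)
0.8098|01⟩ + (-0.5226 - 0.2668i)|11⟩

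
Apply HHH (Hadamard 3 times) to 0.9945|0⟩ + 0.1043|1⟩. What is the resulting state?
0.777|0⟩ + 0.6295|1⟩

H² = I, so H^3 = H: a single Hadamard. With (a, b) = (0.9945, 0.1043), H gives ((a + b)/√2, (a − b)/√2) = (0.777, 0.6295).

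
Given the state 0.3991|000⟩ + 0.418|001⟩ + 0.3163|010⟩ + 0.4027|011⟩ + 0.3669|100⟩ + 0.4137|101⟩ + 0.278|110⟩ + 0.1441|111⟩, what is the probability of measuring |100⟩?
0.1346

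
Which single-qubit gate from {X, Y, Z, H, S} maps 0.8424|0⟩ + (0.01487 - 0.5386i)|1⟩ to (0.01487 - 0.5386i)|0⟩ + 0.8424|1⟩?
X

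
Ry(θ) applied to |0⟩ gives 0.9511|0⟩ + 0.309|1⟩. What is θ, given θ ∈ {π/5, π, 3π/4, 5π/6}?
π/5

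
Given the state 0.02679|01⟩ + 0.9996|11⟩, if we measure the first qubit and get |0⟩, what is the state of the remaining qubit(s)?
|1⟩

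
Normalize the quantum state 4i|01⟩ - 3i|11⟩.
0.8i|01⟩ - 0.6i|11⟩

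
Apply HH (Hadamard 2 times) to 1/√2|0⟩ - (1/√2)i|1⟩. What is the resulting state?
1/√2|0⟩ - (1/√2)i|1⟩

H² = I, so an even number of Hadamards cancels: H^2 = I and the state is unchanged.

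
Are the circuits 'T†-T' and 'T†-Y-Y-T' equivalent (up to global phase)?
Yes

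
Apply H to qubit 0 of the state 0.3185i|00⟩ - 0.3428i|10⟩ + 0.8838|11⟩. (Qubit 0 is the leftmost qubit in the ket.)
-0.01718i|00⟩ + 0.6249|01⟩ + 0.4676i|10⟩ - 0.6249|11⟩

H on qubit 0 mixes each pair of kets that differ only in qubit 0: amplitudes (a, b) of (|…0…⟩, |…1…⟩) become ((a + b)/√2, (a − b)/√2). Kets absent from the input have amplitude 0.
(|00⟩, |10⟩): (a, b) = (0.3185i, -0.3428i) → (-0.01718i, 0.4676i)
(|01⟩, |11⟩): (a, b) = (0, 0.8838) → (0.6249, -0.6249)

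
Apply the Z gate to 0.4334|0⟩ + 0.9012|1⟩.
0.4334|0⟩ - 0.9012|1⟩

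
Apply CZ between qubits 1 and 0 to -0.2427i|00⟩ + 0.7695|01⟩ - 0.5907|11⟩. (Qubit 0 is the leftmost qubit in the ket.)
-0.2427i|00⟩ + 0.7695|01⟩ + 0.5907|11⟩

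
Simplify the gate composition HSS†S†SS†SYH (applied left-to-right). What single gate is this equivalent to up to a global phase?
Y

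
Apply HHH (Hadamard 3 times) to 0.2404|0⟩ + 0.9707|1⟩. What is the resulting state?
0.8564|0⟩ - 0.5164|1⟩

H² = I, so H^3 = H: a single Hadamard. With (a, b) = (0.2404, 0.9707), H gives ((a + b)/√2, (a − b)/√2) = (0.8564, -0.5164).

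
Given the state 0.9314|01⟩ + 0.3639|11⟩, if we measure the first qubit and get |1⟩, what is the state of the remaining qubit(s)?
|1⟩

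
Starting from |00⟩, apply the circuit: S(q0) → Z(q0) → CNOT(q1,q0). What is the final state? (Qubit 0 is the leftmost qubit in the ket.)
|00⟩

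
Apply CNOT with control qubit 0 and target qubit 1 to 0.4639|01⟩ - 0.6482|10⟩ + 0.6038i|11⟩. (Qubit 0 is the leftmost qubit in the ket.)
0.4639|01⟩ + 0.6038i|10⟩ - 0.6482|11⟩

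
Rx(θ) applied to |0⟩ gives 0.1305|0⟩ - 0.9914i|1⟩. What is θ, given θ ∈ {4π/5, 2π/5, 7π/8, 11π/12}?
11π/12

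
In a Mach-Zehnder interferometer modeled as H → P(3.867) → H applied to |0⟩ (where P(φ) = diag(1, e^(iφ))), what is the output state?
(0.1259 - 0.3317i)|0⟩ + (0.8741 + 0.3317i)|1⟩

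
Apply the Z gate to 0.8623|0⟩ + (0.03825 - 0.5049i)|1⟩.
0.8623|0⟩ + (-0.03825 + 0.5049i)|1⟩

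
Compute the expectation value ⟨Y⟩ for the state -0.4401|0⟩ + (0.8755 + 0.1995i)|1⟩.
-0.1756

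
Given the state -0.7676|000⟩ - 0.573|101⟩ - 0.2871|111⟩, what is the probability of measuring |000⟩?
0.5892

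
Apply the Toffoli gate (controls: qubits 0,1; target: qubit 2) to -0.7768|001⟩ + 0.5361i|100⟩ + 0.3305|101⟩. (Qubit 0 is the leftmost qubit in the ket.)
-0.7768|001⟩ + 0.5361i|100⟩ + 0.3305|101⟩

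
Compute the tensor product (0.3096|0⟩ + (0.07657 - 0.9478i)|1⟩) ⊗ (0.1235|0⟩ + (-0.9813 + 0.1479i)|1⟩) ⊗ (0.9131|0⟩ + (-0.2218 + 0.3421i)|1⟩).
0.03491|000⟩ + (-0.008481 + 0.01308i)|001⟩ + (-0.2774 + 0.04181i)|010⟩ + (0.05172 - 0.1141i)|011⟩ + (0.008635 - 0.1069i)|100⟩ + (0.03795 + 0.0292i)|101⟩ + (0.05939 + 0.8596i)|110⟩ + (-0.3365 - 0.1866i)|111⟩

amp(|b₁b₂…⟩) = product of the factor amplitudes for bits b₁, b₂, …; only kets whose every factor amplitude is nonzero survive.
|000⟩: (0.3096)(0.1235)(0.9131) = 0.03491
|001⟩: (0.3096)(0.1235)(-0.2218 + 0.3421i) = (-0.008481 + 0.01308i)
|010⟩: (0.3096)(-0.9813 + 0.1479i)(0.9131) = (-0.2774 + 0.04181i)
|011⟩: (0.3096)(-0.9813 + 0.1479i)(-0.2218 + 0.3421i) = (0.05172 - 0.1141i)
|100⟩: (0.07657 - 0.9478i)(0.1235)(0.9131) = (0.008635 - 0.1069i)
|101⟩: (0.07657 - 0.9478i)(0.1235)(-0.2218 + 0.3421i) = (0.03795 + 0.0292i)
|110⟩: (0.07657 - 0.9478i)(-0.9813 + 0.1479i)(0.9131) = (0.05939 + 0.8596i)
|111⟩: (0.07657 - 0.9478i)(-0.9813 + 0.1479i)(-0.2218 + 0.3421i) = (-0.3365 - 0.1866i)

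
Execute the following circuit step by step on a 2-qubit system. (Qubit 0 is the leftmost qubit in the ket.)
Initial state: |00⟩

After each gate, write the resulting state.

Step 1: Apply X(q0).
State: |10⟩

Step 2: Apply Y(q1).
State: i|11⟩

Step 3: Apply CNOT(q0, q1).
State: i|10⟩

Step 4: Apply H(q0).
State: (1/√2)i|00⟩ - (1/√2)i|10⟩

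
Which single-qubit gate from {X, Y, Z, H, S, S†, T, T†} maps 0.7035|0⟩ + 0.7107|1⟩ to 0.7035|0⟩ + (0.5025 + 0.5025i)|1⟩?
T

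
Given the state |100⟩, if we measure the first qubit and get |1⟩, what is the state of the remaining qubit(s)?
|00⟩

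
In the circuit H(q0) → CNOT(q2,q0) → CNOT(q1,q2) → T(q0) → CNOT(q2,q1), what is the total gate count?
5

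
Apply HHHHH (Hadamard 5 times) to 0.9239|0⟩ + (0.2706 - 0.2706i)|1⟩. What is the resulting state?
(0.8446 - 0.1913i)|0⟩ + (0.462 + 0.1913i)|1⟩

H² = I, so H^5 = H: a single Hadamard. With (a, b) = (0.9239, (0.2706 - 0.2706i)), H gives ((a + b)/√2, (a − b)/√2) = ((0.8446 - 0.1913i), (0.462 + 0.1913i)).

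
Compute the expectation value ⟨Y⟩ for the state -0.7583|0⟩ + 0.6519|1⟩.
0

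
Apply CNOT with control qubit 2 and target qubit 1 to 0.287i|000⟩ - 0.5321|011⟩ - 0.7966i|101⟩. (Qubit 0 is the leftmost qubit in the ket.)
0.287i|000⟩ - 0.5321|001⟩ - 0.7966i|111⟩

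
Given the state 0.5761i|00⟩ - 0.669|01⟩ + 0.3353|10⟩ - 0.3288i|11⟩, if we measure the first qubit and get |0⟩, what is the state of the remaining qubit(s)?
0.6525i|0⟩ - 0.7578|1⟩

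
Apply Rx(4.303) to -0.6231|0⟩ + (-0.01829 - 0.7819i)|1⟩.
(-0.3119 + 0.01529i)|0⟩ + (0.01003 + 0.9499i)|1⟩

Rx(4.303) = [[cos(θ/2), −i·sin(θ/2)], [−i·sin(θ/2), cos(θ/2)]]; θ = 4.303, cos(θ/2) ≈ -0.548612, sin(θ/2) ≈ 0.836077.
With a = amp(|0⟩) = -0.6231 and b = amp(|1⟩) = (-0.01829 - 0.7819i):
new amp(|0⟩) = (-0.548612)·a + (-0.836077i)·b = (-0.3119 + 0.01529i)
new amp(|1⟩) = (-0.836077i)·a + (-0.548612)·b = (0.01003 + 0.9499i)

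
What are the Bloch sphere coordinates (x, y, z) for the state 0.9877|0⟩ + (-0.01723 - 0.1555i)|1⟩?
(-0.03404, -0.3072, 0.9511)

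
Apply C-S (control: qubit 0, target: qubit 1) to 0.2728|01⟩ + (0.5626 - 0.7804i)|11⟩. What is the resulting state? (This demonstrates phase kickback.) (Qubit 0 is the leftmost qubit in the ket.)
0.2728|01⟩ + (0.7804 + 0.5626i)|11⟩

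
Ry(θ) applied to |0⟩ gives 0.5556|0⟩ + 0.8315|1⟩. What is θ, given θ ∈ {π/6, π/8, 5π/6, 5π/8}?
5π/8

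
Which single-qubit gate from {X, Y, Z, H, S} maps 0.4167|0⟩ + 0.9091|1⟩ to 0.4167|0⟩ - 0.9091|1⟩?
Z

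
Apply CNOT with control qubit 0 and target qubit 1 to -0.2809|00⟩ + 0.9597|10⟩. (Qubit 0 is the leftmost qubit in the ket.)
-0.2809|00⟩ + 0.9597|11⟩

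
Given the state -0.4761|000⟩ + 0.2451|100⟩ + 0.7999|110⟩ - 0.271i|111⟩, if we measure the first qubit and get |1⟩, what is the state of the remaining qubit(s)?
0.2787|00⟩ + 0.9096|10⟩ - 0.3082i|11⟩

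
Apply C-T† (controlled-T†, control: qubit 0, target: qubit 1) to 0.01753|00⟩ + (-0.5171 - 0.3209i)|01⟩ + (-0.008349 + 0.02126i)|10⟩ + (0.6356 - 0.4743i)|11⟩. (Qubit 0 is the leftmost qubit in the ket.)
0.01753|00⟩ + (-0.5171 - 0.3209i)|01⟩ + (-0.008349 + 0.02126i)|10⟩ + (0.1141 - 0.7848i)|11⟩

C-T† leaves the control-|0⟩ kets |00⟩, |01⟩ unchanged and applies T† to qubit 1 on the control-|1⟩ pair (|10⟩, |11⟩).
T† = [[1, 0], [0, (1/√2 - (1/√2)i)]].
With a = amp(|10⟩) = (-0.008349 + 0.02126i) and b = amp(|11⟩) = (0.6356 - 0.4743i):
new amp(|10⟩) = (1)·a = (-0.008349 + 0.02126i)
new amp(|11⟩) = (1/√2 - (1/√2)i)·b = (0.1141 - 0.7848i)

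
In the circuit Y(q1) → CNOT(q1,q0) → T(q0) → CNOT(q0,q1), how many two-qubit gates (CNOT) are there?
2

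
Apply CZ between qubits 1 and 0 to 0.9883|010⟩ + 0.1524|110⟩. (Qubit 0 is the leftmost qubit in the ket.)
0.9883|010⟩ - 0.1524|110⟩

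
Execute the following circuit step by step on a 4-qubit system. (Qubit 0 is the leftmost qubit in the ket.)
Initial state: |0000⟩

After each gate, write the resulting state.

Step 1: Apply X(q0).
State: |1000⟩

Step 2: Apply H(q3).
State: 1/√2|1000⟩ + 1/√2|1001⟩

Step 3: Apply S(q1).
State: 1/√2|1000⟩ + 1/√2|1001⟩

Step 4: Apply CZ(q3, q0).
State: 1/√2|1000⟩ - 1/√2|1001⟩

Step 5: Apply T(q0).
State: (1/2 + (1/2)i)|1000⟩ + (-1/2 - (1/2)i)|1001⟩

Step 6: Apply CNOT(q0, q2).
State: (1/2 + (1/2)i)|1010⟩ + (-1/2 - (1/2)i)|1011⟩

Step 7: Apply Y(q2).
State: (1/2 - (1/2)i)|1000⟩ + (-1/2 + (1/2)i)|1001⟩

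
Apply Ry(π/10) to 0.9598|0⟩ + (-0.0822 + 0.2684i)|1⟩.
(0.9608 - 0.04199i)|0⟩ + (0.06896 + 0.2651i)|1⟩

Ry(π/10) = [[cos(θ/2), −sin(θ/2)], [sin(θ/2), cos(θ/2)]]; θ = π/10, cos(θ/2) ≈ 0.987688, sin(θ/2) ≈ 0.156434.
With a = amp(|0⟩) = 0.9598 and b = amp(|1⟩) = (-0.0822 + 0.2684i):
new amp(|0⟩) = (0.987688)·a + (-0.156434)·b = (0.9608 - 0.04199i)
new amp(|1⟩) = (0.156434)·a + (0.987688)·b = (0.06896 + 0.2651i)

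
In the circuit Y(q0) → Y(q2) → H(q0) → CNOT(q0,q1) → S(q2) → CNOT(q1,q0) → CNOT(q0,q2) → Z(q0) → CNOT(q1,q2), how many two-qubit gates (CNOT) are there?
4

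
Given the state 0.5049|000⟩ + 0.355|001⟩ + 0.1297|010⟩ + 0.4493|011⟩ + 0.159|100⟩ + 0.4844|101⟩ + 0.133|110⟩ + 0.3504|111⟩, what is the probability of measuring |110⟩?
0.01769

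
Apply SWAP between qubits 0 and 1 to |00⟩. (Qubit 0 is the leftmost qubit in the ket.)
|00⟩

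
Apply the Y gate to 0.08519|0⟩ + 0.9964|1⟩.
-0.9964i|0⟩ + 0.08519i|1⟩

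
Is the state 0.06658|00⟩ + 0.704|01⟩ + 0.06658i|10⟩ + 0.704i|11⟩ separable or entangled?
Separable

Writing the state as a|00⟩ + b|01⟩ + c|10⟩ + d|11⟩, it is a product state iff ad − bc = 0.
Here (a, b, c, d) = (0.06658, 0.704, 0.06658i, 0.704i): ad − bc = (0.06658)(0.704i) − (0.704)(0.06658i) = 0, so the state is separable.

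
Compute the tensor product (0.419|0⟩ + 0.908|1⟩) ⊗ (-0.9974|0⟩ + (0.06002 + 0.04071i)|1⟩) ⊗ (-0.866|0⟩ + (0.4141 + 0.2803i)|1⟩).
0.3619|000⟩ + (-0.1731 - 0.1171i)|001⟩ + (-0.02178 - 0.01477i)|010⟩ + (0.005633 + 0.01411i)|011⟩ + 0.7843|100⟩ + (-0.375 - 0.2539i)|101⟩ + (-0.0472 - 0.03201i)|110⟩ + (0.01221 + 0.03058i)|111⟩

amp(|b₁b₂…⟩) = product of the factor amplitudes for bits b₁, b₂, …; only kets whose every factor amplitude is nonzero survive.
|000⟩: (0.419)(-0.9974)(-0.866) = 0.3619
|001⟩: (0.419)(-0.9974)(0.4141 + 0.2803i) = (-0.1731 - 0.1171i)
|010⟩: (0.419)(0.06002 + 0.04071i)(-0.866) = (-0.02178 - 0.01477i)
|011⟩: (0.419)(0.06002 + 0.04071i)(0.4141 + 0.2803i) = (0.005633 + 0.01411i)
|100⟩: (0.908)(-0.9974)(-0.866) = 0.7843
|101⟩: (0.908)(-0.9974)(0.4141 + 0.2803i) = (-0.375 - 0.2539i)
|110⟩: (0.908)(0.06002 + 0.04071i)(-0.866) = (-0.0472 - 0.03201i)
|111⟩: (0.908)(0.06002 + 0.04071i)(0.4141 + 0.2803i) = (0.01221 + 0.03058i)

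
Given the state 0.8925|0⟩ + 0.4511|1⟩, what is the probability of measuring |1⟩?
0.2035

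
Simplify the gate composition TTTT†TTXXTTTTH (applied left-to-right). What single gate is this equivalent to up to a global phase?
H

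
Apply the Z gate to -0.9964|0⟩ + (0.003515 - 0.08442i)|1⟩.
-0.9964|0⟩ + (-0.003515 + 0.08442i)|1⟩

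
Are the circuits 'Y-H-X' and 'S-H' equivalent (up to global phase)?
No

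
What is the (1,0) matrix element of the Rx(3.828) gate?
-0.9417i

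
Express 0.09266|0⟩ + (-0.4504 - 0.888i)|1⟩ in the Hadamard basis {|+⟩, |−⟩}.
(-0.253 - 0.6279i)|+⟩ + (0.384 + 0.6279i)|−⟩

With |ψ⟩ = α|0⟩ + β|1⟩, the Hadamard-basis coefficients are ⟨+|ψ⟩ = (α + β)/√2 and ⟨−|ψ⟩ = (α − β)/√2.
Here α = 0.09266, β = (-0.4504 - 0.888i): (α + β)/√2 = (-0.253 - 0.6279i), (α − β)/√2 = (0.384 + 0.6279i).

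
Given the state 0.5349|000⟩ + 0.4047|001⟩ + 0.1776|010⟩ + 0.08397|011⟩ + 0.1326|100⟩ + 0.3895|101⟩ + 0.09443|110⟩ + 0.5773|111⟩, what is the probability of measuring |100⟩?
0.01758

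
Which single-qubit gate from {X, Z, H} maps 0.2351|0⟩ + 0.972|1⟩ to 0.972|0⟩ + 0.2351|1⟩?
X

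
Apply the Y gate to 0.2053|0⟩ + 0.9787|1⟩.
-0.9787i|0⟩ + 0.2053i|1⟩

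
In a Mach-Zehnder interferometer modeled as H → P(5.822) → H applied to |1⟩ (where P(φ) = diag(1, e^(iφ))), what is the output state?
(0.05224 + 0.2225i)|0⟩ + (0.9478 - 0.2225i)|1⟩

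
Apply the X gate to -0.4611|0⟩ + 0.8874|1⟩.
0.8874|0⟩ - 0.4611|1⟩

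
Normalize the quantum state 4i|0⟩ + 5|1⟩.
0.6247i|0⟩ + 0.7809|1⟩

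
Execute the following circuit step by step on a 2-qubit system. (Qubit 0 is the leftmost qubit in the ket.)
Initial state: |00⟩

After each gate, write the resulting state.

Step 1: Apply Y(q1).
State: i|01⟩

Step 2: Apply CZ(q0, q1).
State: i|01⟩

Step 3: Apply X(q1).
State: i|00⟩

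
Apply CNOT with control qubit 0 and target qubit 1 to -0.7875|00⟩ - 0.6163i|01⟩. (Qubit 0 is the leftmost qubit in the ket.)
-0.7875|00⟩ - 0.6163i|01⟩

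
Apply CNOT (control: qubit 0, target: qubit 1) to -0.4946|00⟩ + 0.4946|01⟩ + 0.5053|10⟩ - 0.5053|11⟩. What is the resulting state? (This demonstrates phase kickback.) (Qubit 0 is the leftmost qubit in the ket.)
-0.4946|00⟩ + 0.4946|01⟩ - 0.5053|10⟩ + 0.5053|11⟩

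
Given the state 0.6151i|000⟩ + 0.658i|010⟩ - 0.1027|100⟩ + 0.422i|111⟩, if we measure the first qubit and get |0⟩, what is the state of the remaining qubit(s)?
0.6829i|00⟩ + 0.7305i|10⟩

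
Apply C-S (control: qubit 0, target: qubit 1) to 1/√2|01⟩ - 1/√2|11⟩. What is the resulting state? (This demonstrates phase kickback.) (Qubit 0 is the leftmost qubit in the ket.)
1/√2|01⟩ - (1/√2)i|11⟩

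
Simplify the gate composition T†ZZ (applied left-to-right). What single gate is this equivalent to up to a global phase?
T†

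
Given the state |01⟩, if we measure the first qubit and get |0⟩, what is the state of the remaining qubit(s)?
|1⟩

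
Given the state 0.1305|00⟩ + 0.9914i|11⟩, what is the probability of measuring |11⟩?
0.9829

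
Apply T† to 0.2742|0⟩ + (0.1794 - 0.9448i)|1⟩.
0.2742|0⟩ + (-0.5412 - 0.7949i)|1⟩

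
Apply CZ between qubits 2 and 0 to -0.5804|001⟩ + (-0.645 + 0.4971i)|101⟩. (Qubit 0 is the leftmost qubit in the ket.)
-0.5804|001⟩ + (0.645 - 0.4971i)|101⟩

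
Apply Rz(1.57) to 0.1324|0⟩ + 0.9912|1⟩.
(0.09366 - 0.09358i)|0⟩ + (0.7012 + 0.7006i)|1⟩

Rz(1.57) = [[e^(−iθ/2), 0], [0, e^(iθ/2)]] with e^(±iθ/2) = cos(θ/2) ± i·sin(θ/2); θ = 1.57, cos(θ/2) ≈ 0.707388, sin(θ/2) ≈ 0.706825.
With a = amp(|0⟩) = 0.1324 and b = amp(|1⟩) = 0.9912:
new amp(|0⟩) = (0.707388 - 0.706825i)·a = (0.09366 - 0.09358i)
new amp(|1⟩) = (0.707388 + 0.706825i)·b = (0.7012 + 0.7006i)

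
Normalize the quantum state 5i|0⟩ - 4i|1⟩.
0.7809i|0⟩ - 0.6247i|1⟩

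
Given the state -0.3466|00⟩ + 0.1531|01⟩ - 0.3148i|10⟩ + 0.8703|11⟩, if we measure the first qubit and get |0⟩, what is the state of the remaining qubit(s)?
-0.9147|0⟩ + 0.4041|1⟩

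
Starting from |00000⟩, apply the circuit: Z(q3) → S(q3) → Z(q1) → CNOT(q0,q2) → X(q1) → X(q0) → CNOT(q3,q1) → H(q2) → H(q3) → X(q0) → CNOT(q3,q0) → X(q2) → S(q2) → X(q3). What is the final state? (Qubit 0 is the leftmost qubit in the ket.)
1/2|01010⟩ + (1/2)i|01110⟩ + 1/2|11000⟩ + (1/2)i|11100⟩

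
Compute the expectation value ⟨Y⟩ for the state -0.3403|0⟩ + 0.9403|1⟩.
0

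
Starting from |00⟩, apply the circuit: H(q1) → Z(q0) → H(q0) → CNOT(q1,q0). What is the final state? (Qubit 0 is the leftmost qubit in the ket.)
1/2|00⟩ + 1/2|01⟩ + 1/2|10⟩ + 1/2|11⟩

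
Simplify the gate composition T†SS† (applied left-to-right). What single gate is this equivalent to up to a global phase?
T†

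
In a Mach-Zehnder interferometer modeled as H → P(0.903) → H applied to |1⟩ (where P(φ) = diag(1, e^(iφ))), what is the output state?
(0.1904 - 0.3926i)|0⟩ + (0.8096 + 0.3926i)|1⟩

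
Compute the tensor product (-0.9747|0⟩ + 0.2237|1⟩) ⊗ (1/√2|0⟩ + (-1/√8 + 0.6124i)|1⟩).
-0.6892|00⟩ + (0.3446 - 0.5969i)|01⟩ + 0.1582|10⟩ + (-0.07909 + 0.137i)|11⟩

amp(|b₁b₂…⟩) = product of the factor amplitudes for bits b₁, b₂, …; only kets whose every factor amplitude is nonzero survive.
|00⟩: (-0.9747)(1/√2) = -0.6892
|01⟩: (-0.9747)(-1/√8 + 0.6124i) = (0.3446 - 0.5969i)
|10⟩: (0.2237)(1/√2) = 0.1582
|11⟩: (0.2237)(-1/√8 + 0.6124i) = (-0.07909 + 0.137i)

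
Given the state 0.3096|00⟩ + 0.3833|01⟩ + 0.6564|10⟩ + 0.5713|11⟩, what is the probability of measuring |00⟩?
0.09585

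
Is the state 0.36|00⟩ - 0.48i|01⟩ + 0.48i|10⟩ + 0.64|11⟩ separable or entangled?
Separable

Writing the state as a|00⟩ + b|01⟩ + c|10⟩ + d|11⟩, it is a product state iff ad − bc = 0.
Here (a, b, c, d) = (0.36, -0.48i, 0.48i, 0.64): ad − bc = (0.36)(0.64) − (-0.48i)(0.48i) = 0, so the state is separable.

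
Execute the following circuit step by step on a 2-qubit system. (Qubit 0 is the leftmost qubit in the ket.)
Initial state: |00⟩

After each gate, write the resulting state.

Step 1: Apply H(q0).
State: 1/√2|00⟩ + 1/√2|10⟩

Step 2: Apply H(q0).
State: |00⟩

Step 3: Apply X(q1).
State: |01⟩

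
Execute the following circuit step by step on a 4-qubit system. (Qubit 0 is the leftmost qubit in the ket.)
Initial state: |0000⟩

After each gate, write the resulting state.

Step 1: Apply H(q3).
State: 1/√2|0000⟩ + 1/√2|0001⟩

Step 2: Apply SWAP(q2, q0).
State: 1/√2|0000⟩ + 1/√2|0001⟩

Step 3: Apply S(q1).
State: 1/√2|0000⟩ + 1/√2|0001⟩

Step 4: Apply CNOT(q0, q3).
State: 1/√2|0000⟩ + 1/√2|0001⟩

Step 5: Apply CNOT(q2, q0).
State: 1/√2|0000⟩ + 1/√2|0001⟩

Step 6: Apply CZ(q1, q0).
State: 1/√2|0000⟩ + 1/√2|0001⟩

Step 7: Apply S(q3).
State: 1/√2|0000⟩ + (1/√2)i|0001⟩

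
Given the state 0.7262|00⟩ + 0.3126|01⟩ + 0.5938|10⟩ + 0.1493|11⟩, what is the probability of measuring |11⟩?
0.02229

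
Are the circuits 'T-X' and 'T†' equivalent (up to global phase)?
No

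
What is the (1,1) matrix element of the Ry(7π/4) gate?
-0.9239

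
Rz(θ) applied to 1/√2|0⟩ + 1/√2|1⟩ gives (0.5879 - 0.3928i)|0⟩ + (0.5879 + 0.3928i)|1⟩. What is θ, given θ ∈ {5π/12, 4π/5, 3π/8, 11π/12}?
3π/8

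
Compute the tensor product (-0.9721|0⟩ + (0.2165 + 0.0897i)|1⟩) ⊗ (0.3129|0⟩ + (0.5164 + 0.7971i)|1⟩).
-0.3042|00⟩ + (-0.502 - 0.7749i)|01⟩ + (0.06774 + 0.02807i)|10⟩ + (0.0403 + 0.2189i)|11⟩

amp(|b₁b₂…⟩) = product of the factor amplitudes for bits b₁, b₂, …; only kets whose every factor amplitude is nonzero survive.
|00⟩: (-0.9721)(0.3129) = -0.3042
|01⟩: (-0.9721)(0.5164 + 0.7971i) = (-0.502 - 0.7749i)
|10⟩: (0.2165 + 0.0897i)(0.3129) = (0.06774 + 0.02807i)
|11⟩: (0.2165 + 0.0897i)(0.5164 + 0.7971i) = (0.0403 + 0.2189i)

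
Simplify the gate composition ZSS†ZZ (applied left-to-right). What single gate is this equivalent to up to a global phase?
Z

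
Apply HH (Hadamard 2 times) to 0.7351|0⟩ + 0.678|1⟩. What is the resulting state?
0.7351|0⟩ + 0.678|1⟩

H² = I, so an even number of Hadamards cancels: H^2 = I and the state is unchanged.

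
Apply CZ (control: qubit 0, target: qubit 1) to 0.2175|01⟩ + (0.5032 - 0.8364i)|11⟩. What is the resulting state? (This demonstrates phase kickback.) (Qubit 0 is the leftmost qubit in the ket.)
0.2175|01⟩ + (-0.5032 + 0.8364i)|11⟩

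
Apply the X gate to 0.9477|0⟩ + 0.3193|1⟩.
0.3193|0⟩ + 0.9477|1⟩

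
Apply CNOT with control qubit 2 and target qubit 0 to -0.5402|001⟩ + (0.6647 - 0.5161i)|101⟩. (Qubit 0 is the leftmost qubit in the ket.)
(0.6647 - 0.5161i)|001⟩ - 0.5402|101⟩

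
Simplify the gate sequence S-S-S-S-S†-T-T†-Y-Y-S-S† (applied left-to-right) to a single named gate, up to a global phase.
S†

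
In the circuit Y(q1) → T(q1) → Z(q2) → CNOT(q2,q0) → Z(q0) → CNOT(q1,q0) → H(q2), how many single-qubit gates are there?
5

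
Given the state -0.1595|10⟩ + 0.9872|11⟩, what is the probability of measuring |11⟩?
0.9746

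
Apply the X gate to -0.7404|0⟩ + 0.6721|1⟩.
0.6721|0⟩ - 0.7404|1⟩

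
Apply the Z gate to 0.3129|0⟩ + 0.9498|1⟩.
0.3129|0⟩ - 0.9498|1⟩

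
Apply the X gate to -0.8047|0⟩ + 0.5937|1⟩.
0.5937|0⟩ - 0.8047|1⟩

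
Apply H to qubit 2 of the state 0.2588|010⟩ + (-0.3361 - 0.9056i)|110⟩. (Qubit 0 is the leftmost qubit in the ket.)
0.183|010⟩ + 0.183|011⟩ + (-0.2377 - 0.6404i)|110⟩ + (-0.2377 - 0.6404i)|111⟩

H on qubit 2 mixes each pair of kets that differ only in qubit 2: amplitudes (a, b) of (|…0…⟩, |…1…⟩) become ((a + b)/√2, (a − b)/√2). Kets absent from the input have amplitude 0.
(|010⟩, |011⟩): (a, b) = (0.2588, 0) → (0.183, 0.183)
(|110⟩, |111⟩): (a, b) = ((-0.3361 - 0.9056i), 0) → ((-0.2377 - 0.6404i), (-0.2377 - 0.6404i))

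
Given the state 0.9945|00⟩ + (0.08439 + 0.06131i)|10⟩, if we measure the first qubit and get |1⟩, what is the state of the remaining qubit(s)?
(0.809 + 0.5878i)|0⟩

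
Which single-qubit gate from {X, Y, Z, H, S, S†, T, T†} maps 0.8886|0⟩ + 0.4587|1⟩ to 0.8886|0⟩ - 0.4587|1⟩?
Z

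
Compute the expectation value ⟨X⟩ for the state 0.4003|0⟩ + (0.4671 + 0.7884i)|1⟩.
0.374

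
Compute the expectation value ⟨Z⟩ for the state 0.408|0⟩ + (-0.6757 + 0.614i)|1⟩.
-0.6671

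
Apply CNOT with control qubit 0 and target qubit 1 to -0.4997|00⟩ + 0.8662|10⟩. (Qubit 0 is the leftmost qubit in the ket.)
-0.4997|00⟩ + 0.8662|11⟩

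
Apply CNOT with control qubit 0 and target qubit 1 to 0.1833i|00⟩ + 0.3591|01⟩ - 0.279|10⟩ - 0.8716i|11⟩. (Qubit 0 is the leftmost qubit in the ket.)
0.1833i|00⟩ + 0.3591|01⟩ - 0.8716i|10⟩ - 0.279|11⟩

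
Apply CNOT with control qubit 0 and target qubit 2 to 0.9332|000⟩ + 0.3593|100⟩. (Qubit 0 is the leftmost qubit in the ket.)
0.9332|000⟩ + 0.3593|101⟩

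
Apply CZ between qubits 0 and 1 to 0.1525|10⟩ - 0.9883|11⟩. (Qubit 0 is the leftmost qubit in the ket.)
0.1525|10⟩ + 0.9883|11⟩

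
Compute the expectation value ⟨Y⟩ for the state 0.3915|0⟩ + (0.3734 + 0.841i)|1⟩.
0.6585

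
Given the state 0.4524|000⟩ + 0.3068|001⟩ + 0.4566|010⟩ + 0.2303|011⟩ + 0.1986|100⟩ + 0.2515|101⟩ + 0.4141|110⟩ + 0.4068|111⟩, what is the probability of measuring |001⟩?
0.09413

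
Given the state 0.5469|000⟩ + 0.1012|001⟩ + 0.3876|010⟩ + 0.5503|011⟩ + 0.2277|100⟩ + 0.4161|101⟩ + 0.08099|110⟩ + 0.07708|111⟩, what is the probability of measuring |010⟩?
0.1502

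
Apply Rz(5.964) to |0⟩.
(-0.9873 - 0.1589i)|0⟩

Rz(5.964) = [[e^(−iθ/2), 0], [0, e^(iθ/2)]] with e^(±iθ/2) = cos(θ/2) ± i·sin(θ/2); θ = 5.964, cos(θ/2) ≈ -0.987292, sin(θ/2) ≈ 0.158916.
With a = amp(|0⟩) = 1 and b = amp(|1⟩) = 0:
new amp(|0⟩) = (-0.987292 - 0.158916i)·a = (-0.9873 - 0.1589i)
new amp(|1⟩) = (-0.987292 + 0.158916i)·b = 0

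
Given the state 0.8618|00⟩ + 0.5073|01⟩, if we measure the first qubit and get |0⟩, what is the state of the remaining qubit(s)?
0.8618|0⟩ + 0.5073|1⟩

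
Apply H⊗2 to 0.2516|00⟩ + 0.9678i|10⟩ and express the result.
(0.1258 + 0.4839i)|00⟩ + (0.1258 + 0.4839i)|01⟩ + (0.1258 - 0.4839i)|10⟩ + (0.1258 - 0.4839i)|11⟩

H⊗2 gives amp(|y⟩) = (1/2) Σ_x (−1)^(x·y) amp(|x⟩), where x·y is the number of positions in which both x and y have a 1.
|00⟩: (0.2516 + 0.9678i)/2 = (0.1258 + 0.4839i)
|01⟩: (0.2516 + 0.9678i)/2 = (0.1258 + 0.4839i)
|10⟩: (0.2516 - 0.9678i)/2 = (0.1258 - 0.4839i)
|11⟩: (0.2516 - 0.9678i)/2 = (0.1258 - 0.4839i)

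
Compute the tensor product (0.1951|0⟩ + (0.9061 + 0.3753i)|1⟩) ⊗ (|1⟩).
0.1951|01⟩ + (0.9061 + 0.3753i)|11⟩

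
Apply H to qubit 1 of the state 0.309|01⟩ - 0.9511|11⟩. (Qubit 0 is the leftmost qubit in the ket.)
0.2185|00⟩ - 0.2185|01⟩ - 0.6725|10⟩ + 0.6725|11⟩

H on qubit 1 mixes each pair of kets that differ only in qubit 1: amplitudes (a, b) of (|…0…⟩, |…1…⟩) become ((a + b)/√2, (a − b)/√2). Kets absent from the input have amplitude 0.
(|00⟩, |01⟩): (a, b) = (0, 0.309) → (0.2185, -0.2185)
(|10⟩, |11⟩): (a, b) = (0, -0.9511) → (-0.6725, 0.6725)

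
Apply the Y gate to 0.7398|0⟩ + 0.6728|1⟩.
-0.6728i|0⟩ + 0.7398i|1⟩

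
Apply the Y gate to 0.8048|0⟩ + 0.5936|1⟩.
-0.5936i|0⟩ + 0.8048i|1⟩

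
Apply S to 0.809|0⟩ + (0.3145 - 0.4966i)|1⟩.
0.809|0⟩ + (0.4966 + 0.3145i)|1⟩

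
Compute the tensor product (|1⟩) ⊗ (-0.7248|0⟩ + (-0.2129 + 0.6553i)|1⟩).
-0.7248|10⟩ + (-0.2129 + 0.6553i)|11⟩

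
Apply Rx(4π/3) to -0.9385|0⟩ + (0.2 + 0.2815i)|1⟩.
(0.713 - 0.1732i)|0⟩ + (-0.1 + 0.672i)|1⟩

Rx(4π/3) = [[cos(θ/2), −i·sin(θ/2)], [−i·sin(θ/2), cos(θ/2)]]; θ = 4π/3, cos(θ/2) ≈ -0.5, sin(θ/2) ≈ 0.866025.
With a = amp(|0⟩) = -0.9385 and b = amp(|1⟩) = (0.2 + 0.2815i):
new amp(|0⟩) = (-0.5)·a + (-0.866025i)·b = (0.713 - 0.1732i)
new amp(|1⟩) = (-0.866025i)·a + (-0.5)·b = (-0.1 + 0.672i)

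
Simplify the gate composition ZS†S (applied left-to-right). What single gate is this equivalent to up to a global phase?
Z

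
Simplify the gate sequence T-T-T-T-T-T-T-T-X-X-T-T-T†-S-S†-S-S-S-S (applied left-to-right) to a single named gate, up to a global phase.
T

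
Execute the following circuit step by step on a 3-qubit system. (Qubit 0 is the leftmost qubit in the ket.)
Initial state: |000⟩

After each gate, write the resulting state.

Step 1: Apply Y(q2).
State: i|001⟩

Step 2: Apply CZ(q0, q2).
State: i|001⟩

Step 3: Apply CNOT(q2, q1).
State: i|011⟩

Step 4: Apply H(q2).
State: (1/√2)i|010⟩ - (1/√2)i|011⟩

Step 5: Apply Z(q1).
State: -(1/√2)i|010⟩ + (1/√2)i|011⟩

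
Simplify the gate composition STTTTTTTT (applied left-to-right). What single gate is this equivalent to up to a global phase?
S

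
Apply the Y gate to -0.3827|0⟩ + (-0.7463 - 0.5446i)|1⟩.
(-0.5446 + 0.7463i)|0⟩ - 0.3827i|1⟩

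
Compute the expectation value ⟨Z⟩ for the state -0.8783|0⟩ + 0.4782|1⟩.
0.5427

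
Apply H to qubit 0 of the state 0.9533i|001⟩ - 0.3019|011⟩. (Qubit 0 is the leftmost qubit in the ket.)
0.6741i|001⟩ - 0.2135|011⟩ + 0.6741i|101⟩ - 0.2135|111⟩

H on qubit 0 mixes each pair of kets that differ only in qubit 0: amplitudes (a, b) of (|…0…⟩, |…1…⟩) become ((a + b)/√2, (a − b)/√2). Kets absent from the input have amplitude 0.
(|001⟩, |101⟩): (a, b) = (0.9533i, 0) → (0.6741i, 0.6741i)
(|011⟩, |111⟩): (a, b) = (-0.3019, 0) → (-0.2135, -0.2135)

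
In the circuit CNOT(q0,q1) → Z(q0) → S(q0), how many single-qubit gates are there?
2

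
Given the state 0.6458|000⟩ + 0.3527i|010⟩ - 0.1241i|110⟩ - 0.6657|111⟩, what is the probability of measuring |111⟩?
0.4432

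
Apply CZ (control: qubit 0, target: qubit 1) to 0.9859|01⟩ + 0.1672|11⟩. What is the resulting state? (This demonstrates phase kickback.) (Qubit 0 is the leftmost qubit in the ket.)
0.9859|01⟩ - 0.1672|11⟩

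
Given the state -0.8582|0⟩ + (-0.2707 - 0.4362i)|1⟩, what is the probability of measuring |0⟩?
0.7365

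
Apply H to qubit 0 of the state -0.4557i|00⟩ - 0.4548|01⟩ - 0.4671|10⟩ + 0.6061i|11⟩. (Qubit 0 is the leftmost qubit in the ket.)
(-0.3303 - 0.3222i)|00⟩ + (-0.3216 + 0.4286i)|01⟩ + (0.3303 - 0.3222i)|10⟩ + (-0.3216 - 0.4286i)|11⟩

H on qubit 0 mixes each pair of kets that differ only in qubit 0: amplitudes (a, b) of (|…0…⟩, |…1…⟩) become ((a + b)/√2, (a − b)/√2). Kets absent from the input have amplitude 0.
(|00⟩, |10⟩): (a, b) = (-0.4557i, -0.4671) → ((-0.3303 - 0.3222i), (0.3303 - 0.3222i))
(|01⟩, |11⟩): (a, b) = (-0.4548, 0.6061i) → ((-0.3216 + 0.4286i), (-0.3216 - 0.4286i))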